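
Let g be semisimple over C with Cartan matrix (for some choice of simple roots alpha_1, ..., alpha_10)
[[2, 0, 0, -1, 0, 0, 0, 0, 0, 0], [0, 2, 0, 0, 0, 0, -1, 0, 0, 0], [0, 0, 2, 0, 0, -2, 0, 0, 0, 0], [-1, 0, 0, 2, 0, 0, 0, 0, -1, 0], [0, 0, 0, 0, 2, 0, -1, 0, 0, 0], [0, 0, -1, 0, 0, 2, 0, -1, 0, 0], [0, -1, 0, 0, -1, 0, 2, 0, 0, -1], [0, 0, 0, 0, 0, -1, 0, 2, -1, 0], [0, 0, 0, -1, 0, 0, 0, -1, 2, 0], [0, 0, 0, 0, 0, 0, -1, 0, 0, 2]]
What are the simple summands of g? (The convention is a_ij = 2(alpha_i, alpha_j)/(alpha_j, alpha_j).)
The diagram associated to this matrix has two connected components: the simple roots {alpha_1, alpha_3, alpha_4, alpha_6, alpha_8, alpha_9} form a chain of 6 nodes with a double edge at one end; the terminal node there is the unique long simple root (C_6), and {alpha_2, alpha_5, alpha_7, alpha_10} form a chain of 2 nodes with a fork of two nodes at one end (D_4). A semisimple Lie algebra decomposes uniquely as the direct sum of simple ideals, one per connected component of its Dynkin diagram, so g ≅ C_6 ⊕ D_4 (dimension 78 + 28 = 106).

C_6 ⊕ D_4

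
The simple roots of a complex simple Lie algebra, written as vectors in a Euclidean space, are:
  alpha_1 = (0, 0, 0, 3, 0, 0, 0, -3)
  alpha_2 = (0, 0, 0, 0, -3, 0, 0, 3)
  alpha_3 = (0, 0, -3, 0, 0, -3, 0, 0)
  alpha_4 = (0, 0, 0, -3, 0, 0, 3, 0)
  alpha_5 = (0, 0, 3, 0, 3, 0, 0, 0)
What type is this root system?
Compute the Cartan integers a_ij = 2(alpha_i, alpha_j)/(alpha_j, alpha_j); the resulting 5x5 Cartan matrix is
[[2, -1, 0, -1, 0], [-1, 2, 0, 0, -1], [0, 0, 2, 0, -1], [-1, 0, 0, 2, 0], [0, -1, -1, 0, 2]].
All simple roots have the same length, so the diagram is simply laced. The associated Dynkin diagram is a chain of 5 nodes with single edges (A_5), so the type is A_5 (the algebra sl(6)).

type A_5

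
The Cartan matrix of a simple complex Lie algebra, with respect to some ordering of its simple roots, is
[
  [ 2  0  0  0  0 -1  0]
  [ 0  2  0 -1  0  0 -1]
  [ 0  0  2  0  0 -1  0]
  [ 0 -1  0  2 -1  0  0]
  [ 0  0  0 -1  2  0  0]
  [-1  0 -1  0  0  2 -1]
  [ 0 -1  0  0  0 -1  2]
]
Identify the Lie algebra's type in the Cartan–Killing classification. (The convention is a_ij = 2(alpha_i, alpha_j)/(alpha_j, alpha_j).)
The matrix has rank 7 with 2's on the diagonal. Reading the off-diagonal entries as Dynkin edges (a single edge where a_ij = a_ji = -1; a double or triple edge where a_ij * a_ji = 2 or 3), the diagram is a chain of 5 nodes with a fork of two nodes at one end (D_7). One simple-root ordering that puts it in standard form is (alpha_5, alpha_4, alpha_2, alpha_7, alpha_6, alpha_3, alpha_1). So the algebra is type D_7, i.e. so(14).

type D_7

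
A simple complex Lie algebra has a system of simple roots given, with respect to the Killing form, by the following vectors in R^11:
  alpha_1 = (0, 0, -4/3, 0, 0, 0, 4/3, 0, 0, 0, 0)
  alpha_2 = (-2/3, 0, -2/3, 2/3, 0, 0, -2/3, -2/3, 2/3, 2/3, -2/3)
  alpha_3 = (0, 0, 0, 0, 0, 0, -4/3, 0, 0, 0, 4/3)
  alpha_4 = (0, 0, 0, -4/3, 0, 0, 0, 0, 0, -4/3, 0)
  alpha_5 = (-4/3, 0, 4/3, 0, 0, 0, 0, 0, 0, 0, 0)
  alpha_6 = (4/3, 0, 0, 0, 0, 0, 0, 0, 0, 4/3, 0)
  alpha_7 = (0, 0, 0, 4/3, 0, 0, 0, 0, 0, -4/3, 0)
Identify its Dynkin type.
Compute the Cartan integers a_ij = 2(alpha_i, alpha_j)/(alpha_j, alpha_j); the resulting 7x7 Cartan matrix is
[[2, 0, -1, 0, -1, 0, 0], [0, 2, 0, -1, 0, 0, 0], [-1, 0, 2, 0, 0, 0, 0], [0, -1, 0, 2, 0, -1, 0], [-1, 0, 0, 0, 2, -1, 0], [0, 0, 0, -1, -1, 2, -1], [0, 0, 0, 0, 0, -1, 2]].
All simple roots have the same length, so the diagram is simply laced. The associated Dynkin diagram is a chain of 6 nodes with one extra node attached to the third node from one end (E_7), so the type is E_7.

E_7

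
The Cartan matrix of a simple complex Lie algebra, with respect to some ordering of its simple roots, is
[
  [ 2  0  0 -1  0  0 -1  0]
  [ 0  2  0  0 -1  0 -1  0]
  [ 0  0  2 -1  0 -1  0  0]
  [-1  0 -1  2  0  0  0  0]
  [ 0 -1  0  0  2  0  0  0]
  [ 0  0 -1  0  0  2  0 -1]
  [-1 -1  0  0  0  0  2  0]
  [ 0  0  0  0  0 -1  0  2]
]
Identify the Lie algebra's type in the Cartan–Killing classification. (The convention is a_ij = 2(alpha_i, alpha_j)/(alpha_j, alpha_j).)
The matrix has rank 8 with 2's on the diagonal. Reading the off-diagonal entries as Dynkin edges (a single edge where a_ij = a_ji = -1; a double or triple edge where a_ij * a_ji = 2 or 3), the diagram is a chain of 8 nodes with single edges (A_8). One simple-root ordering that puts it in standard form is (alpha_8, alpha_6, alpha_3, alpha_4, alpha_1, alpha_7, alpha_2, alpha_5). So the algebra is type A_8, i.e. sl(9).

type A_8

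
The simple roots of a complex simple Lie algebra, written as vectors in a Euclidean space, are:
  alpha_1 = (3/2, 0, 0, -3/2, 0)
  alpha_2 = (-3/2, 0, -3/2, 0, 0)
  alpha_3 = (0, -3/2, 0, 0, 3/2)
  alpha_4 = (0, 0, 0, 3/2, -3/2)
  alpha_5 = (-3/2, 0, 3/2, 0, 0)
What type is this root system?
type D_5

Compute the Cartan integers a_ij = 2(alpha_i, alpha_j)/(alpha_j, alpha_j); the resulting 5x5 Cartan matrix is
[[2, -1, 0, -1, -1], [-1, 2, 0, 0, 0], [0, 0, 2, -1, 0], [-1, 0, -1, 2, 0], [-1, 0, 0, 0, 2]].
All simple roots have the same length, so the diagram is simply laced. The associated Dynkin diagram is a chain of 3 nodes with a fork of two nodes at one end (D_5), so the type is D_5 (the algebra so(10)).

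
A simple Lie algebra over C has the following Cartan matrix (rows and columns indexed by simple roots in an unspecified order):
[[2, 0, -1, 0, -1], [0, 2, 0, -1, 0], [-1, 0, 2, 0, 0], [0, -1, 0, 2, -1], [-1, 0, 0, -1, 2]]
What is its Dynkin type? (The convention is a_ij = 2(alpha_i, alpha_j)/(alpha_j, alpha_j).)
The matrix has rank 5 with 2's on the diagonal. Reading the off-diagonal entries as Dynkin edges (a single edge where a_ij = a_ji = -1; a double or triple edge where a_ij * a_ji = 2 or 3), the diagram is a chain of 5 nodes with single edges (A_5). One simple-root ordering that puts it in standard form is (alpha_3, alpha_1, alpha_5, alpha_4, alpha_2). So the algebra is type A_5, i.e. sl(6).

type A_5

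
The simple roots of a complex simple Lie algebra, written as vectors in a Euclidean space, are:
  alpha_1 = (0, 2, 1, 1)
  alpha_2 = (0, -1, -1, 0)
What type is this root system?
Compute the Cartan integers a_ij = 2(alpha_i, alpha_j)/(alpha_j, alpha_j); the resulting 2x2 Cartan matrix is
[[2, -3], [-1, 2]].
The roots have two lengths (squared-length ratio 3:1); the short ones are alpha_{2}. The associated Dynkin diagram is two nodes joined by a triple edge (G_2), so the type is G_2.

type G_2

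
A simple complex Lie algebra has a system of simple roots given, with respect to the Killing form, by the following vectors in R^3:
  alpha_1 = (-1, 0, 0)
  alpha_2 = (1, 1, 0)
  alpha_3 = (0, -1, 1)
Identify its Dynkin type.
Compute the Cartan integers a_ij = 2(alpha_i, alpha_j)/(alpha_j, alpha_j); the resulting 3x3 Cartan matrix is
[[2, -1, 0], [-2, 2, -1], [0, -1, 2]].
The roots have two lengths (squared-length ratio 2:1); the short ones are alpha_{1}. The associated Dynkin diagram is a chain of 3 nodes with a double edge at one end; the terminal node there is the unique short simple root (B_3), so the type is B_3 (the algebra so(7)).

type B_3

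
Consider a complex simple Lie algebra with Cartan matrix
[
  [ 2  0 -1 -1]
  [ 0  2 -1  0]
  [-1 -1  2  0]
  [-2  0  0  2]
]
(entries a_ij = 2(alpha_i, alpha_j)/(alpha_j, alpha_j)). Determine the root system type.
C_4 (sp(8))

The matrix has rank 4 with 2's on the diagonal. Reading the off-diagonal entries as Dynkin edges (a single edge where a_ij = a_ji = -1; a double or triple edge where a_ij * a_ji = 2 or 3), the diagram is a chain of 4 nodes with a double edge at one end; the terminal node there is the unique long simple root (C_4). One simple-root ordering that puts it in standard form is (alpha_2, alpha_3, alpha_1, alpha_4). So the algebra is type C_4, i.e. sp(8).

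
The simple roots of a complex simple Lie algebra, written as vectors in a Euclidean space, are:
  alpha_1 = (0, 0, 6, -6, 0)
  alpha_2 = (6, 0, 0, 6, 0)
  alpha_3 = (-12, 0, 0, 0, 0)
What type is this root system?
Compute the Cartan integers a_ij = 2(alpha_i, alpha_j)/(alpha_j, alpha_j); the resulting 3x3 Cartan matrix is
[[2, -1, 0], [-1, 2, -1], [0, -2, 2]].
The roots have two lengths (squared-length ratio 2:1); the short ones are alpha_{1,2}. The associated Dynkin diagram is a chain of 3 nodes with a double edge at one end; the terminal node there is the unique long simple root (C_3), so the type is C_3 (the algebra sp(6)).

C3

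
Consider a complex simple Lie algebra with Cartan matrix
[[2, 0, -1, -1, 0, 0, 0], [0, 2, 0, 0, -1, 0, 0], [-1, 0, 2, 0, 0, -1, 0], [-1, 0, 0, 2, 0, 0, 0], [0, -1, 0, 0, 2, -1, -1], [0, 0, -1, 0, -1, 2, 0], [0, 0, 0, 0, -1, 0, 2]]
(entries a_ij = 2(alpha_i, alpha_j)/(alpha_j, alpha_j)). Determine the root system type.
The matrix has rank 7 with 2's on the diagonal. Reading the off-diagonal entries as Dynkin edges (a single edge where a_ij = a_ji = -1; a double or triple edge where a_ij * a_ji = 2 or 3), the diagram is a chain of 5 nodes with a fork of two nodes at one end (D_7). One simple-root ordering that puts it in standard form is (alpha_4, alpha_1, alpha_3, alpha_6, alpha_5, alpha_2, alpha_7). So the algebra is type D_7, i.e. so(14).

D_7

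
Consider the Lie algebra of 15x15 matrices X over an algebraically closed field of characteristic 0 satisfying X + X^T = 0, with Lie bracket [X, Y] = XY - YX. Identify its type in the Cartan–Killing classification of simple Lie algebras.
type B_7

This is so(15) with 15 odd, which has dimension 15(15-1)/2 = 105 and rank (15-1)/2 = 7. In the classification of classical Lie algebras, the orthogonal algebra so(2n+1) in an odd number of variables has type B_n; here n = 7, so the Dynkin diagram is a chain of 7 nodes with a double edge at one end; the terminal node there is the unique short simple root (B_7). Hence the type is B_7.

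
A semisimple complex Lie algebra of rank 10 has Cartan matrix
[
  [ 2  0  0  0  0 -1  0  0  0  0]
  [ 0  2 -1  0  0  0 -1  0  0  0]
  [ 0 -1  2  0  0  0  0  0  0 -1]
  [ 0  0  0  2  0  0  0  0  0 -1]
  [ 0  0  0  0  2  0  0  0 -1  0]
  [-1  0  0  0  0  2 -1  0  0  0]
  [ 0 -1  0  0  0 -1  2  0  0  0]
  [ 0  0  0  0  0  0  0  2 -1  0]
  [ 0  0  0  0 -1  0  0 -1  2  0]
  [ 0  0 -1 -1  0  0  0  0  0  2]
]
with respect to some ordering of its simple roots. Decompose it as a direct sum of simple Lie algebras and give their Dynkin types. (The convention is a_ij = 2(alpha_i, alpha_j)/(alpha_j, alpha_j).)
The diagram associated to this matrix has two connected components: the simple roots {alpha_5, alpha_8, alpha_9} form a chain of 3 nodes with single edges (A_3), and {alpha_1, alpha_2, alpha_3, alpha_4, alpha_6, alpha_7, alpha_10} form a chain of 7 nodes with single edges (A_7). A semisimple Lie algebra decomposes uniquely as the direct sum of simple ideals, one per connected component of its Dynkin diagram, so g ≅ A_3 ⊕ A_7 (dimension 15 + 63 = 78).

A_3 + A_7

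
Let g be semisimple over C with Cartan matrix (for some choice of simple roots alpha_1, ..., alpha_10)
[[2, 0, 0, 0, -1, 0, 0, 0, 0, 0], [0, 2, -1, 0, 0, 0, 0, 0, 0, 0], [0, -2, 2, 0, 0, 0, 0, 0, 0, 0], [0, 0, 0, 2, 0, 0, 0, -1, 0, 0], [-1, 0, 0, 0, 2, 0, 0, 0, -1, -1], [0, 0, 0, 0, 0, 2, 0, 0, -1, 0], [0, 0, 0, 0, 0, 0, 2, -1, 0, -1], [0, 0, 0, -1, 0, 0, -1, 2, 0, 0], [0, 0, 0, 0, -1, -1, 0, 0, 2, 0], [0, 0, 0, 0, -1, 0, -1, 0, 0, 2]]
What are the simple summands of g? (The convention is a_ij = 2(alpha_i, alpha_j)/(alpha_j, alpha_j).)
The diagram associated to this matrix has two connected components: the simple roots {alpha_2, alpha_3} form a chain of 2 nodes with a double edge at one end; the terminal node there is the unique short simple root (B_2), and {alpha_1, alpha_4, alpha_5, alpha_6, alpha_7, alpha_8, alpha_9, alpha_10} form a chain of 7 nodes with one extra node attached to the third node from one end (E_8). A semisimple Lie algebra decomposes uniquely as the direct sum of simple ideals, one per connected component of its Dynkin diagram, so g ≅ B_2 ⊕ E_8 (dimension 10 + 248 = 258).

B_2 (so(5)) ⊕ E_8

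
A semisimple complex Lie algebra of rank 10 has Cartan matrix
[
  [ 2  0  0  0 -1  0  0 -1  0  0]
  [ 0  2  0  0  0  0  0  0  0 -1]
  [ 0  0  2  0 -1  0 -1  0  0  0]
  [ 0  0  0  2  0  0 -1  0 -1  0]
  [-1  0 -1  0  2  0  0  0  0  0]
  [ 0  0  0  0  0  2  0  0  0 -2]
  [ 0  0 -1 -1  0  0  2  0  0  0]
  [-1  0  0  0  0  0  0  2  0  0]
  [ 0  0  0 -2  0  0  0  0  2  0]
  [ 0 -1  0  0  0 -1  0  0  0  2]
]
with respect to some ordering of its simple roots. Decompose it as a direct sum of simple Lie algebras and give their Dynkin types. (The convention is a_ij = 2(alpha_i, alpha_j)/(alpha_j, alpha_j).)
The diagram associated to this matrix has two connected components: the simple roots {alpha_2, alpha_6, alpha_10} form a chain of 3 nodes with a double edge at one end; the terminal node there is the unique long simple root (C_3), and {alpha_1, alpha_3, alpha_4, alpha_5, alpha_7, alpha_8, alpha_9} form a chain of 7 nodes with a double edge at one end; the terminal node there is the unique long simple root (C_7). A semisimple Lie algebra decomposes uniquely as the direct sum of simple ideals, one per connected component of its Dynkin diagram, so g ≅ C_3 ⊕ C_7 (dimension 21 + 105 = 126).

type C_3 + type C_7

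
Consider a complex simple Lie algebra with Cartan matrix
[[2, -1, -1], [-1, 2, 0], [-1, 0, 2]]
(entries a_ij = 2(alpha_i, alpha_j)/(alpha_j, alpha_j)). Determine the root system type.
A_3

The matrix has rank 3 with 2's on the diagonal. Reading the off-diagonal entries as Dynkin edges (a single edge where a_ij = a_ji = -1; a double or triple edge where a_ij * a_ji = 2 or 3), the diagram is a chain of 3 nodes with single edges (A_3). One simple-root ordering that puts it in standard form is (alpha_2, alpha_1, alpha_3). So the algebra is type A_3, i.e. sl(4).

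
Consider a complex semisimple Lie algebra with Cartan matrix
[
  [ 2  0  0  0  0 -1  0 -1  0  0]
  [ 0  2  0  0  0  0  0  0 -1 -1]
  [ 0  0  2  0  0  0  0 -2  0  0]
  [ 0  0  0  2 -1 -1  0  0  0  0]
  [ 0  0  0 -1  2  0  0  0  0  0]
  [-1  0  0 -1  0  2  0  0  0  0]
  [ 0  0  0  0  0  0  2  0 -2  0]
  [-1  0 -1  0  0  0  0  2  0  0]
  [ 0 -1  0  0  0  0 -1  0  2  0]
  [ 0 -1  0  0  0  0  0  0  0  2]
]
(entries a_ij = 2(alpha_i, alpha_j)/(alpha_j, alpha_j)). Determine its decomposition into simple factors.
C_4 + C_6

The diagram associated to this matrix has two connected components: the simple roots {alpha_2, alpha_7, alpha_9, alpha_10} form a chain of 4 nodes with a double edge at one end; the terminal node there is the unique long simple root (C_4), and {alpha_1, alpha_3, alpha_4, alpha_5, alpha_6, alpha_8} form a chain of 6 nodes with a double edge at one end; the terminal node there is the unique long simple root (C_6). A semisimple Lie algebra decomposes uniquely as the direct sum of simple ideals, one per connected component of its Dynkin diagram, so g ≅ C_4 ⊕ C_6 (dimension 36 + 78 = 114).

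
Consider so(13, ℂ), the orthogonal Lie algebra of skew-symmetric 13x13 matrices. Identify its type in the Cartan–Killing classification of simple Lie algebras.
This is so(13) with 13 odd, which has dimension 13(13-1)/2 = 78 and rank (13-1)/2 = 6. In the classification of classical Lie algebras, the orthogonal algebra so(2n+1) in an odd number of variables has type B_n; here n = 6, so the Dynkin diagram is a chain of 6 nodes with a double edge at one end; the terminal node there is the unique short simple root (B_6). Hence the type is B_6.

type B_6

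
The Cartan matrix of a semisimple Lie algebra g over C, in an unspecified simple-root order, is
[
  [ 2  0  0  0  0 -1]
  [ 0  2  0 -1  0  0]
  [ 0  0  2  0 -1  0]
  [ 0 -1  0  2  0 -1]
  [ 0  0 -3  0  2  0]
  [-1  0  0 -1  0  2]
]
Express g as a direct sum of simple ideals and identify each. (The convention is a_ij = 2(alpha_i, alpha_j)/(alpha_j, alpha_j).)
A4 ⊕ G2

The diagram associated to this matrix has two connected components: the simple roots {alpha_1, alpha_2, alpha_4, alpha_6} form a chain of 4 nodes with single edges (A_4), and {alpha_3, alpha_5} form two nodes joined by a triple edge (G_2). A semisimple Lie algebra decomposes uniquely as the direct sum of simple ideals, one per connected component of its Dynkin diagram, so g ≅ A_4 ⊕ G_2 (dimension 24 + 14 = 38).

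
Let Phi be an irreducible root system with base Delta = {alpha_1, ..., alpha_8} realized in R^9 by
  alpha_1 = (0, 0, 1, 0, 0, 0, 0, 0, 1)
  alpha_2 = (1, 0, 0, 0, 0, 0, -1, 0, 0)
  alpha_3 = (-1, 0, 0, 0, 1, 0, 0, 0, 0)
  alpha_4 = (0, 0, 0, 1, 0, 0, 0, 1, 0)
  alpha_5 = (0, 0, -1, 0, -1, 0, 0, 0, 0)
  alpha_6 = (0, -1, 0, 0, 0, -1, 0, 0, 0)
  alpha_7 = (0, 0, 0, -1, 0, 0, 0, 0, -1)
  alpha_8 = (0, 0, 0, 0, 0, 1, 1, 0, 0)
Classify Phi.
A8

Compute the Cartan integers a_ij = 2(alpha_i, alpha_j)/(alpha_j, alpha_j); the resulting 8x8 Cartan matrix is
[[2, 0, 0, 0, -1, 0, -1, 0], [0, 2, -1, 0, 0, 0, 0, -1], [0, -1, 2, 0, -1, 0, 0, 0], [0, 0, 0, 2, 0, 0, -1, 0], [-1, 0, -1, 0, 2, 0, 0, 0], [0, 0, 0, 0, 0, 2, 0, -1], [-1, 0, 0, -1, 0, 0, 2, 0], [0, -1, 0, 0, 0, -1, 0, 2]].
All simple roots have the same length, so the diagram is simply laced. The associated Dynkin diagram is a chain of 8 nodes with single edges (A_8), so the type is A_8 (the algebra sl(9)).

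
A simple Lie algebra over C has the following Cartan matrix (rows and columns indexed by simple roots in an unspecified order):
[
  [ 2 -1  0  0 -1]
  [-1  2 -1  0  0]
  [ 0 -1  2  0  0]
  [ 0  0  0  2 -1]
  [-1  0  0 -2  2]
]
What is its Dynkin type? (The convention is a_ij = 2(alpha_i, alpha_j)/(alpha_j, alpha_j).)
type B_5

The matrix has rank 5 with 2's on the diagonal. Reading the off-diagonal entries as Dynkin edges (a single edge where a_ij = a_ji = -1; a double or triple edge where a_ij * a_ji = 2 or 3), the diagram is a chain of 5 nodes with a double edge at one end; the terminal node there is the unique short simple root (B_5). One simple-root ordering that puts it in standard form is (alpha_3, alpha_2, alpha_1, alpha_5, alpha_4). So the algebra is type B_5, i.e. so(11).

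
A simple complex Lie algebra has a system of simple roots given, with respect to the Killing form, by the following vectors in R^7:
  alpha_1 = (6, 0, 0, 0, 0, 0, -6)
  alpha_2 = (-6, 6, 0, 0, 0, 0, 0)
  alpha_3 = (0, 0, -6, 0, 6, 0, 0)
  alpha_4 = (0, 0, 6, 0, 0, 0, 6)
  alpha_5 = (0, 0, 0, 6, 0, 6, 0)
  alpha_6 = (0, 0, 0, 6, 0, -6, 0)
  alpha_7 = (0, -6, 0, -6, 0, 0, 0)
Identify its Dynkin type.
D_7 (so(14))

Compute the Cartan integers a_ij = 2(alpha_i, alpha_j)/(alpha_j, alpha_j); the resulting 7x7 Cartan matrix is
[[2, -1, 0, -1, 0, 0, 0], [-1, 2, 0, 0, 0, 0, -1], [0, 0, 2, -1, 0, 0, 0], [-1, 0, -1, 2, 0, 0, 0], [0, 0, 0, 0, 2, 0, -1], [0, 0, 0, 0, 0, 2, -1], [0, -1, 0, 0, -1, -1, 2]].
All simple roots have the same length, so the diagram is simply laced. The associated Dynkin diagram is a chain of 5 nodes with a fork of two nodes at one end (D_7), so the type is D_7 (the algebra so(14)).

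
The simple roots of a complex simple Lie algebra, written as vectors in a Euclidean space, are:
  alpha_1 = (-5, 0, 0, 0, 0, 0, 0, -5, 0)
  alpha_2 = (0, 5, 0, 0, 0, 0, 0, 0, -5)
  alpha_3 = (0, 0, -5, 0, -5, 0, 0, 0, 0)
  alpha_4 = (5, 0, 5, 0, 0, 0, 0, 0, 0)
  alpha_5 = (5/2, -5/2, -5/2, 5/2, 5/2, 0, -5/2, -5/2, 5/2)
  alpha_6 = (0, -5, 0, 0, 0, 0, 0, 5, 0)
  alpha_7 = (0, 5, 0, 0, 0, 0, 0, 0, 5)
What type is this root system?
Compute the Cartan integers a_ij = 2(alpha_i, alpha_j)/(alpha_j, alpha_j); the resulting 7x7 Cartan matrix is
[[2, 0, 0, -1, 0, -1, 0], [0, 2, 0, 0, -1, -1, 0], [0, 0, 2, -1, 0, 0, 0], [-1, 0, -1, 2, 0, 0, 0], [0, -1, 0, 0, 2, 0, 0], [-1, -1, 0, 0, 0, 2, -1], [0, 0, 0, 0, 0, -1, 2]].
All simple roots have the same length, so the diagram is simply laced. The associated Dynkin diagram is a chain of 6 nodes with one extra node attached to the third node from one end (E_7), so the type is E_7.

E7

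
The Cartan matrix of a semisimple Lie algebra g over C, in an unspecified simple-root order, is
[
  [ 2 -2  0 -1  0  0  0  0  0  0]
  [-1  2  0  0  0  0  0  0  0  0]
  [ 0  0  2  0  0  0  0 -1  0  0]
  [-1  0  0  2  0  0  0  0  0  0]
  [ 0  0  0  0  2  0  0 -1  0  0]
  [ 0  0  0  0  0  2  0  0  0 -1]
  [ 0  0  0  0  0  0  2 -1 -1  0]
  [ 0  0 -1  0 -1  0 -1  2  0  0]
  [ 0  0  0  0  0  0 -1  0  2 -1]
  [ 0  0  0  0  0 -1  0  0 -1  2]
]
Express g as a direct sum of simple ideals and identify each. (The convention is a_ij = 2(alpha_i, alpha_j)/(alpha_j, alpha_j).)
B_3 (so(7)) + D_7 (so(14))

The diagram associated to this matrix has two connected components: the simple roots {alpha_1, alpha_2, alpha_4} form a chain of 3 nodes with a double edge at one end; the terminal node there is the unique short simple root (B_3), and {alpha_3, alpha_5, alpha_6, alpha_7, alpha_8, alpha_9, alpha_10} form a chain of 5 nodes with a fork of two nodes at one end (D_7). A semisimple Lie algebra decomposes uniquely as the direct sum of simple ideals, one per connected component of its Dynkin diagram, so g ≅ B_3 ⊕ D_7 (dimension 21 + 91 = 112).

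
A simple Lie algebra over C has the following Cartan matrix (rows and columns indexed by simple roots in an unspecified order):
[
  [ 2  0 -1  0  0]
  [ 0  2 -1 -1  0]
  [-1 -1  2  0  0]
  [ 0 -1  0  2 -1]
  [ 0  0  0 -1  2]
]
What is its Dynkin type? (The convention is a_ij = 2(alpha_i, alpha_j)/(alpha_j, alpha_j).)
The matrix has rank 5 with 2's on the diagonal. Reading the off-diagonal entries as Dynkin edges (a single edge where a_ij = a_ji = -1; a double or triple edge where a_ij * a_ji = 2 or 3), the diagram is a chain of 5 nodes with single edges (A_5). One simple-root ordering that puts it in standard form is (alpha_5, alpha_4, alpha_2, alpha_3, alpha_1). So the algebra is type A_5, i.e. sl(6).

type A_5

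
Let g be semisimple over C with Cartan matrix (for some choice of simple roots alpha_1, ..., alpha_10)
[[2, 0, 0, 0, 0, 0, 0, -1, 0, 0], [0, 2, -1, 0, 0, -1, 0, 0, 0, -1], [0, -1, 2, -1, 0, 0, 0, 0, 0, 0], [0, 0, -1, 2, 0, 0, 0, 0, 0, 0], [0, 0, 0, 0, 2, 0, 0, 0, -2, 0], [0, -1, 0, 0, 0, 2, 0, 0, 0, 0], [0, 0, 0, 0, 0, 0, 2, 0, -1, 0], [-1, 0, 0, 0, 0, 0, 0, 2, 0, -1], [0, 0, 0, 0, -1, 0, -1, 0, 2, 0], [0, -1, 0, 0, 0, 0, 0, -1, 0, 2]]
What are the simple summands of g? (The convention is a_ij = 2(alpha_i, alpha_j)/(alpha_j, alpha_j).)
The diagram associated to this matrix has two connected components: the simple roots {alpha_5, alpha_7, alpha_9} form a chain of 3 nodes with a double edge at one end; the terminal node there is the unique long simple root (C_3), and {alpha_1, alpha_2, alpha_3, alpha_4, alpha_6, alpha_8, alpha_10} form a chain of 6 nodes with one extra node attached to the third node from one end (E_7). A semisimple Lie algebra decomposes uniquely as the direct sum of simple ideals, one per connected component of its Dynkin diagram, so g ≅ C_3 ⊕ E_7 (dimension 21 + 133 = 154).

C3 ⊕ E7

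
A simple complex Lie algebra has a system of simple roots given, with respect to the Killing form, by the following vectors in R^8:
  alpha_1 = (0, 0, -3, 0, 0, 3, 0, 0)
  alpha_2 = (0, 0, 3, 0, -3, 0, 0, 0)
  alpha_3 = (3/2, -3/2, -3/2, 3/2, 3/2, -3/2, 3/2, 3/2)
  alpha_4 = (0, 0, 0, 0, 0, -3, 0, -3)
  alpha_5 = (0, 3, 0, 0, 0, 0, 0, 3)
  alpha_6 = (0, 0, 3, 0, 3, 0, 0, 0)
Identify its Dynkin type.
E6

Compute the Cartan integers a_ij = 2(alpha_i, alpha_j)/(alpha_j, alpha_j); the resulting 6x6 Cartan matrix is
[[2, -1, 0, -1, 0, -1], [-1, 2, -1, 0, 0, 0], [0, -1, 2, 0, 0, 0], [-1, 0, 0, 2, -1, 0], [0, 0, 0, -1, 2, 0], [-1, 0, 0, 0, 0, 2]].
All simple roots have the same length, so the diagram is simply laced. The associated Dynkin diagram is a chain of 5 nodes with one extra node attached to the third node from one end (E_6), so the type is E_6.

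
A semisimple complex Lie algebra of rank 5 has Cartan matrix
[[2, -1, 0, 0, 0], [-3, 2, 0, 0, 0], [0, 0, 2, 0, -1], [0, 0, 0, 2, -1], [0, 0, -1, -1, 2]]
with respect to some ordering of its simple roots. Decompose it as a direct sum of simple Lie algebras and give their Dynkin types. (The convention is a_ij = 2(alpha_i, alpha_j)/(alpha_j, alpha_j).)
The diagram associated to this matrix has two connected components: the simple roots {alpha_3, alpha_4, alpha_5} form a chain of 3 nodes with single edges (A_3), and {alpha_1, alpha_2} form two nodes joined by a triple edge (G_2). A semisimple Lie algebra decomposes uniquely as the direct sum of simple ideals, one per connected component of its Dynkin diagram, so g ≅ A_3 ⊕ G_2 (dimension 15 + 14 = 29).

A3 ⊕ G2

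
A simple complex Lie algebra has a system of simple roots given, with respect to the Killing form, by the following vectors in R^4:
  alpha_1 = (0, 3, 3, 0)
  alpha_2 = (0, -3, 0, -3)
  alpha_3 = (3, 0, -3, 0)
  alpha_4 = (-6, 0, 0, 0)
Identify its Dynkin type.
C_4

Compute the Cartan integers a_ij = 2(alpha_i, alpha_j)/(alpha_j, alpha_j); the resulting 4x4 Cartan matrix is
[[2, -1, -1, 0], [-1, 2, 0, 0], [-1, 0, 2, -1], [0, 0, -2, 2]].
The roots have two lengths (squared-length ratio 2:1); the short ones are alpha_{1,2,3}. The associated Dynkin diagram is a chain of 4 nodes with a double edge at one end; the terminal node there is the unique long simple root (C_4), so the type is C_4 (the algebra sp(8)).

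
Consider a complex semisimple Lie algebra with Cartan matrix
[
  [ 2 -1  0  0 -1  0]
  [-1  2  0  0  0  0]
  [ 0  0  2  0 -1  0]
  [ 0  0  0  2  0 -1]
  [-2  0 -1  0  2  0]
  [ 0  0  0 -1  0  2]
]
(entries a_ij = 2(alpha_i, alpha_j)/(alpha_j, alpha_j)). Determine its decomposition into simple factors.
The diagram associated to this matrix has two connected components: the simple roots {alpha_4, alpha_6} form a chain of 2 nodes with single edges (A_2), and {alpha_1, alpha_2, alpha_3, alpha_5} form a chain of 4 nodes with a double edge between the middle two (F_4). A semisimple Lie algebra decomposes uniquely as the direct sum of simple ideals, one per connected component of its Dynkin diagram, so g ≅ A_2 ⊕ F_4 (dimension 8 + 52 = 60).

type A_2 ⊕ type F_4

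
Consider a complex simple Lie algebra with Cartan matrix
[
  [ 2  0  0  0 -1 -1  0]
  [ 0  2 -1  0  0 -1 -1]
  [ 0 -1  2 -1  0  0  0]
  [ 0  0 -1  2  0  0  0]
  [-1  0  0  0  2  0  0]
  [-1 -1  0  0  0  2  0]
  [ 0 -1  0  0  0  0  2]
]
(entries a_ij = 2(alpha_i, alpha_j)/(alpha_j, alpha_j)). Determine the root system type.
The matrix has rank 7 with 2's on the diagonal. Reading the off-diagonal entries as Dynkin edges (a single edge where a_ij = a_ji = -1; a double or triple edge where a_ij * a_ji = 2 or 3), the diagram is a chain of 6 nodes with one extra node attached to the third node from one end (E_7). One simple-root ordering that puts it in standard form is (alpha_4, alpha_7, alpha_3, alpha_2, alpha_6, alpha_1, alpha_5). So the algebra is type E_7.

E_7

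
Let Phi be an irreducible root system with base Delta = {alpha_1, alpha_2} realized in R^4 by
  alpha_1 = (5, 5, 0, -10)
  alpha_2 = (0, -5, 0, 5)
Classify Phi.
type G_2

Compute the Cartan integers a_ij = 2(alpha_i, alpha_j)/(alpha_j, alpha_j); the resulting 2x2 Cartan matrix is
[[2, -3], [-1, 2]].
The roots have two lengths (squared-length ratio 3:1); the short ones are alpha_{2}. The associated Dynkin diagram is two nodes joined by a triple edge (G_2), so the type is G_2.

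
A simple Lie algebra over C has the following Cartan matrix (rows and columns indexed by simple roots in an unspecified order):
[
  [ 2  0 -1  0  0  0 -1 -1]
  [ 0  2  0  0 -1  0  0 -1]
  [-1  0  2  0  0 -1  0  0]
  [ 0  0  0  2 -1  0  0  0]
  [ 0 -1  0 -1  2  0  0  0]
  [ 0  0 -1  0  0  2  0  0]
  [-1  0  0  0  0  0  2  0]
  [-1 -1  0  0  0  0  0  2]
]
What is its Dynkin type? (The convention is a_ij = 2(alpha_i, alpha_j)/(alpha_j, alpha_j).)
The matrix has rank 8 with 2's on the diagonal. Reading the off-diagonal entries as Dynkin edges (a single edge where a_ij = a_ji = -1; a double or triple edge where a_ij * a_ji = 2 or 3), the diagram is a chain of 7 nodes with one extra node attached to the third node from one end (E_8). One simple-root ordering that puts it in standard form is (alpha_6, alpha_7, alpha_3, alpha_1, alpha_8, alpha_2, alpha_5, alpha_4). So the algebra is type E_8.

E8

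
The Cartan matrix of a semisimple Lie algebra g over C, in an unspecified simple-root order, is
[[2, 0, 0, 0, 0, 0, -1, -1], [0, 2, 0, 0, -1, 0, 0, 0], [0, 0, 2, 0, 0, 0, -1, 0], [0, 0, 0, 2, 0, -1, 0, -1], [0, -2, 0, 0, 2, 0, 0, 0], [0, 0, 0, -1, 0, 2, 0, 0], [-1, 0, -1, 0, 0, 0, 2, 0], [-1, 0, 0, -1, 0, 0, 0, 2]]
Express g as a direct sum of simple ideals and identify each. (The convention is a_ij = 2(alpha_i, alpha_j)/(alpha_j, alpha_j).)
A6 + B2

The diagram associated to this matrix has two connected components: the simple roots {alpha_1, alpha_3, alpha_4, alpha_6, alpha_7, alpha_8} form a chain of 6 nodes with single edges (A_6), and {alpha_2, alpha_5} form a chain of 2 nodes with a double edge at one end; the terminal node there is the unique short simple root (B_2). A semisimple Lie algebra decomposes uniquely as the direct sum of simple ideals, one per connected component of its Dynkin diagram, so g ≅ A_6 ⊕ B_2 (dimension 48 + 10 = 58).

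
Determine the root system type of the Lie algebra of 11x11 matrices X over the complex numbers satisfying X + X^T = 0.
B_5 (so(11))

This is so(11) with 11 odd, which has dimension 11(11-1)/2 = 55 and rank (11-1)/2 = 5. In the classification of classical Lie algebras, the orthogonal algebra so(2n+1) in an odd number of variables has type B_n; here n = 5, so the Dynkin diagram is a chain of 5 nodes with a double edge at one end; the terminal node there is the unique short simple root (B_5). Hence the type is B_5.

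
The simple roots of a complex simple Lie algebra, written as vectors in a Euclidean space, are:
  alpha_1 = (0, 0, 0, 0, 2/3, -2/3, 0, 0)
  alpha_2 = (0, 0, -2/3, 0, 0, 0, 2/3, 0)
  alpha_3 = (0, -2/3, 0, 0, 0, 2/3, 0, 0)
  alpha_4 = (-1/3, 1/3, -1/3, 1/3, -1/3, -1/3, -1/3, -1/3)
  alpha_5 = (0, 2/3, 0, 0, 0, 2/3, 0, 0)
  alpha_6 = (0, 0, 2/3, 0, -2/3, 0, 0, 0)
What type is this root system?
Compute the Cartan integers a_ij = 2(alpha_i, alpha_j)/(alpha_j, alpha_j); the resulting 6x6 Cartan matrix is
[[2, 0, -1, 0, -1, -1], [0, 2, 0, 0, 0, -1], [-1, 0, 2, -1, 0, 0], [0, 0, -1, 2, 0, 0], [-1, 0, 0, 0, 2, 0], [-1, -1, 0, 0, 0, 2]].
All simple roots have the same length, so the diagram is simply laced. The associated Dynkin diagram is a chain of 5 nodes with one extra node attached to the third node from one end (E_6), so the type is E_6.

E_6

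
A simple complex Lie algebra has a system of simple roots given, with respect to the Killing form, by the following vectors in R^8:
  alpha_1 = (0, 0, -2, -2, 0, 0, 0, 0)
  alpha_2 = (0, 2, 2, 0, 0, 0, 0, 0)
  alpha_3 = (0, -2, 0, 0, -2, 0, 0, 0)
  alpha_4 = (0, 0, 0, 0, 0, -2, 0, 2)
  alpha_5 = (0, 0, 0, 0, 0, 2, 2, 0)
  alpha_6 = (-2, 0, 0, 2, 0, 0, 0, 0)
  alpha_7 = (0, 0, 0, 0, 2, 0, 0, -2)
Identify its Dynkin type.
A_7

Compute the Cartan integers a_ij = 2(alpha_i, alpha_j)/(alpha_j, alpha_j); the resulting 7x7 Cartan matrix is
[[2, -1, 0, 0, 0, -1, 0], [-1, 2, -1, 0, 0, 0, 0], [0, -1, 2, 0, 0, 0, -1], [0, 0, 0, 2, -1, 0, -1], [0, 0, 0, -1, 2, 0, 0], [-1, 0, 0, 0, 0, 2, 0], [0, 0, -1, -1, 0, 0, 2]].
All simple roots have the same length, so the diagram is simply laced. The associated Dynkin diagram is a chain of 7 nodes with single edges (A_7), so the type is A_7 (the algebra sl(8)).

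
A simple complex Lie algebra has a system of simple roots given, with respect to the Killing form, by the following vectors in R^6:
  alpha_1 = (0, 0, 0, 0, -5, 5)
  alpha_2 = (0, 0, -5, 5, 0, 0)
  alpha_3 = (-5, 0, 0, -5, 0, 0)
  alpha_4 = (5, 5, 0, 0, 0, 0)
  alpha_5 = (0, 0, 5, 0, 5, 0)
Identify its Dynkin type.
A_5 (sl(6))

Compute the Cartan integers a_ij = 2(alpha_i, alpha_j)/(alpha_j, alpha_j); the resulting 5x5 Cartan matrix is
[[2, 0, 0, 0, -1], [0, 2, -1, 0, -1], [0, -1, 2, -1, 0], [0, 0, -1, 2, 0], [-1, -1, 0, 0, 2]].
All simple roots have the same length, so the diagram is simply laced. The associated Dynkin diagram is a chain of 5 nodes with single edges (A_5), so the type is A_5 (the algebra sl(6)).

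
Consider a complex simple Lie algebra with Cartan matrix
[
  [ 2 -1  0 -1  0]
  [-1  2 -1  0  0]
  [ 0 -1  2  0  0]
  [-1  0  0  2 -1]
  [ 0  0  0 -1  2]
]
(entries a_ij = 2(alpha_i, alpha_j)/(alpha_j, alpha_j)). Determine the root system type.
The matrix has rank 5 with 2's on the diagonal. Reading the off-diagonal entries as Dynkin edges (a single edge where a_ij = a_ji = -1; a double or triple edge where a_ij * a_ji = 2 or 3), the diagram is a chain of 5 nodes with single edges (A_5). One simple-root ordering that puts it in standard form is (alpha_3, alpha_2, alpha_1, alpha_4, alpha_5). So the algebra is type A_5, i.e. sl(6).

type A_5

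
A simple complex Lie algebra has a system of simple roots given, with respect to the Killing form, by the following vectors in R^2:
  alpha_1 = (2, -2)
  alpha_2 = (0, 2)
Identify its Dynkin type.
Compute the Cartan integers a_ij = 2(alpha_i, alpha_j)/(alpha_j, alpha_j); the resulting 2x2 Cartan matrix is
[[2, -2], [-1, 2]].
The roots have two lengths (squared-length ratio 2:1); the short ones are alpha_{2}. The associated Dynkin diagram is a chain of 2 nodes with a double edge at one end; the terminal node there is the unique short simple root (B_2), so the type is B_2 (the algebra so(5)).

B_2 (so(5))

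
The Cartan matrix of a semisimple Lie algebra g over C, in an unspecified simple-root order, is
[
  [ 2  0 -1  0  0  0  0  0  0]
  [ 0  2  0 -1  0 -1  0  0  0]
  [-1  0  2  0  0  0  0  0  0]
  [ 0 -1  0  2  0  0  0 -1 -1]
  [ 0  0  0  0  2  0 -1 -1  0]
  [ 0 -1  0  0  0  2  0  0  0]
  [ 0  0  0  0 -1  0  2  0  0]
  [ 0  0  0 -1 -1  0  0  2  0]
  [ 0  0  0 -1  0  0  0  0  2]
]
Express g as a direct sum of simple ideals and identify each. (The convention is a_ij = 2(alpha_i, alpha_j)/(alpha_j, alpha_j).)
A_2 ⊕ E_7

The diagram associated to this matrix has two connected components: the simple roots {alpha_1, alpha_3} form a chain of 2 nodes with single edges (A_2), and {alpha_2, alpha_4, alpha_5, alpha_6, alpha_7, alpha_8, alpha_9} form a chain of 6 nodes with one extra node attached to the third node from one end (E_7). A semisimple Lie algebra decomposes uniquely as the direct sum of simple ideals, one per connected component of its Dynkin diagram, so g ≅ A_2 ⊕ E_7 (dimension 8 + 133 = 141).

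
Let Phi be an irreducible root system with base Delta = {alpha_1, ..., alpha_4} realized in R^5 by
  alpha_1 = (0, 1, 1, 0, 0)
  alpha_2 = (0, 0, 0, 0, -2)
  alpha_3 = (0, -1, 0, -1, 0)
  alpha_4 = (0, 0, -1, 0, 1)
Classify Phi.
type C_4

Compute the Cartan integers a_ij = 2(alpha_i, alpha_j)/(alpha_j, alpha_j); the resulting 4x4 Cartan matrix is
[[2, 0, -1, -1], [0, 2, 0, -2], [-1, 0, 2, 0], [-1, -1, 0, 2]].
The roots have two lengths (squared-length ratio 2:1); the short ones are alpha_{1,3,4}. The associated Dynkin diagram is a chain of 4 nodes with a double edge at one end; the terminal node there is the unique long simple root (C_4), so the type is C_4 (the algebra sp(8)).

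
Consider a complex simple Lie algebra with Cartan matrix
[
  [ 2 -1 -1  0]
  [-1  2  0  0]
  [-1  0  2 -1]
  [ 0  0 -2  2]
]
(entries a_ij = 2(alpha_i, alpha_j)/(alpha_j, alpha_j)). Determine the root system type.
The matrix has rank 4 with 2's on the diagonal. Reading the off-diagonal entries as Dynkin edges (a single edge where a_ij = a_ji = -1; a double or triple edge where a_ij * a_ji = 2 or 3), the diagram is a chain of 4 nodes with a double edge at one end; the terminal node there is the unique long simple root (C_4). One simple-root ordering that puts it in standard form is (alpha_2, alpha_1, alpha_3, alpha_4). So the algebra is type C_4, i.e. sp(8).

C_4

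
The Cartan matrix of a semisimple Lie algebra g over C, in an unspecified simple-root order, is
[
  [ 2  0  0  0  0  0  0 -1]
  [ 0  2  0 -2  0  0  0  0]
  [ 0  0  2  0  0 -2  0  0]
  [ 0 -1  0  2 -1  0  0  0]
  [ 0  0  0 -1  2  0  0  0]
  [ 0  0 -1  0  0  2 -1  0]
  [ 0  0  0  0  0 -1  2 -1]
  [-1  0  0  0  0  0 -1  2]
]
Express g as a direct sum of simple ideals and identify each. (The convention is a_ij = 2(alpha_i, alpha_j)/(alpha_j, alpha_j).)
C_3 + C_5

The diagram associated to this matrix has two connected components: the simple roots {alpha_2, alpha_4, alpha_5} form a chain of 3 nodes with a double edge at one end; the terminal node there is the unique long simple root (C_3), and {alpha_1, alpha_3, alpha_6, alpha_7, alpha_8} form a chain of 5 nodes with a double edge at one end; the terminal node there is the unique long simple root (C_5). A semisimple Lie algebra decomposes uniquely as the direct sum of simple ideals, one per connected component of its Dynkin diagram, so g ≅ C_3 ⊕ C_5 (dimension 21 + 55 = 76).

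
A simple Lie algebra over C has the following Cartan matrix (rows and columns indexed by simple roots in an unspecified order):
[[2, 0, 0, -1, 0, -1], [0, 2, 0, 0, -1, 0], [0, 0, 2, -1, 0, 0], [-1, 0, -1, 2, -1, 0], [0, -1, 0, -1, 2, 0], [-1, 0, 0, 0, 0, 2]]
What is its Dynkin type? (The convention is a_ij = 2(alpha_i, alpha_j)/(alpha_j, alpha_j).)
E6

The matrix has rank 6 with 2's on the diagonal. Reading the off-diagonal entries as Dynkin edges (a single edge where a_ij = a_ji = -1; a double or triple edge where a_ij * a_ji = 2 or 3), the diagram is a chain of 5 nodes with one extra node attached to the third node from one end (E_6). One simple-root ordering that puts it in standard form is (alpha_2, alpha_3, alpha_5, alpha_4, alpha_1, alpha_6). So the algebra is type E_6.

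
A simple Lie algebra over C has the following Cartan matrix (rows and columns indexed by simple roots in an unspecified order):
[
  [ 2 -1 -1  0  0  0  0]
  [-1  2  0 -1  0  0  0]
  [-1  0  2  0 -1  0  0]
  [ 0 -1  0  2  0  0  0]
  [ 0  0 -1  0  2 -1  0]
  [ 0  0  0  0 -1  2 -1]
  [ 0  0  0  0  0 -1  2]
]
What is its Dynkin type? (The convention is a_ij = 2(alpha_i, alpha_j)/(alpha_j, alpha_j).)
The matrix has rank 7 with 2's on the diagonal. Reading the off-diagonal entries as Dynkin edges (a single edge where a_ij = a_ji = -1; a double or triple edge where a_ij * a_ji = 2 or 3), the diagram is a chain of 7 nodes with single edges (A_7). One simple-root ordering that puts it in standard form is (alpha_4, alpha_2, alpha_1, alpha_3, alpha_5, alpha_6, alpha_7). So the algebra is type A_7, i.e. sl(8).

type A_7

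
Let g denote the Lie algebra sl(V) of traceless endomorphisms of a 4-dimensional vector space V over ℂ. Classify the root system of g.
type A_3

This is sl(4), which has dimension 4^2 - 1 = 15 and rank 4 - 1 = 3 (a Cartan subalgebra is the diagonal traceless matrices). In the classification of classical Lie algebras, the special linear algebra sl(n+1) has type A_n; here n = 3, so the Dynkin diagram is a chain of 3 nodes with single edges (A_3). Hence the type is A_3.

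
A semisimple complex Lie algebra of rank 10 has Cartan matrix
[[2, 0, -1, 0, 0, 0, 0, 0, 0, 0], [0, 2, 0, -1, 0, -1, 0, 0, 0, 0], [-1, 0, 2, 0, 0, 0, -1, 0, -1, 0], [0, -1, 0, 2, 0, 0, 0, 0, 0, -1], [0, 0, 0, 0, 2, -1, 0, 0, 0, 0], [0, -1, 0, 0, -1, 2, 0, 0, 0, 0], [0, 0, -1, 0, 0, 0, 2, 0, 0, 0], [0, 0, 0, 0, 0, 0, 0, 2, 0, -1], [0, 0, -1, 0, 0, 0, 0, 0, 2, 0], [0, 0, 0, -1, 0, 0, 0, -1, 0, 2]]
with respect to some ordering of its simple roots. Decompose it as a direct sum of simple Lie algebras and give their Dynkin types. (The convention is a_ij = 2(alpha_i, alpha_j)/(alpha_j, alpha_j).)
The diagram associated to this matrix has two connected components: the simple roots {alpha_2, alpha_4, alpha_5, alpha_6, alpha_8, alpha_10} form a chain of 6 nodes with single edges (A_6), and {alpha_1, alpha_3, alpha_7, alpha_9} form a chain of 2 nodes with a fork of two nodes at one end (D_4). A semisimple Lie algebra decomposes uniquely as the direct sum of simple ideals, one per connected component of its Dynkin diagram, so g ≅ A_6 ⊕ D_4 (dimension 48 + 28 = 76).

A_6 + D_4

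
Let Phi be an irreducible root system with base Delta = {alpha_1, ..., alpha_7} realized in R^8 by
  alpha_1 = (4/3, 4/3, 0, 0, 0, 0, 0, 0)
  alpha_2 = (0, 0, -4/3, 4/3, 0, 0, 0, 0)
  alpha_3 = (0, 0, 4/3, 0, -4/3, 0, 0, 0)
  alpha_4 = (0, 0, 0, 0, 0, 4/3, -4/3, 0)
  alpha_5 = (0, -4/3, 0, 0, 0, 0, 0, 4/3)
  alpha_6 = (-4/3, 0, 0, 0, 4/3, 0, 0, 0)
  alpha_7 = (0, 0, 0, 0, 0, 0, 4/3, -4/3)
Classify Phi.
Compute the Cartan integers a_ij = 2(alpha_i, alpha_j)/(alpha_j, alpha_j); the resulting 7x7 Cartan matrix is
[[2, 0, 0, 0, -1, -1, 0], [0, 2, -1, 0, 0, 0, 0], [0, -1, 2, 0, 0, -1, 0], [0, 0, 0, 2, 0, 0, -1], [-1, 0, 0, 0, 2, 0, -1], [-1, 0, -1, 0, 0, 2, 0], [0, 0, 0, -1, -1, 0, 2]].
All simple roots have the same length, so the diagram is simply laced. The associated Dynkin diagram is a chain of 7 nodes with single edges (A_7), so the type is A_7 (the algebra sl(8)).

A7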